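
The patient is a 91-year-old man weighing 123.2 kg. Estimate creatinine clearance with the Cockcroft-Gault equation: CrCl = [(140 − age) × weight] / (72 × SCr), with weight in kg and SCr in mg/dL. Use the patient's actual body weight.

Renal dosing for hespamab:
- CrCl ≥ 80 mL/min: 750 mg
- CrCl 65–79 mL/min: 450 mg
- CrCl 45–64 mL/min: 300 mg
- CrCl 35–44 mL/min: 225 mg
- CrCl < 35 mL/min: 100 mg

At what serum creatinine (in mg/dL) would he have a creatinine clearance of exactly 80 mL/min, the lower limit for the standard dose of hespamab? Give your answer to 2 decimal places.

1.05 mg/dL

Standard dose requires CrCl ≥ 80 mL/min.
Set (140 − 91) × 123.2 / (72 × SCr) = 80
SCr = (140 − 91) × 123.2 / (72 × 80) = 1.048 mg/dL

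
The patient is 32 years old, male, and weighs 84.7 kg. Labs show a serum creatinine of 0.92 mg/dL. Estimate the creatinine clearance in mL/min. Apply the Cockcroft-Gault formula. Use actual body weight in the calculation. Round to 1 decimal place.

138.1 mL/min

CrCl = (140 − 32) × 84.7 / (72 × 0.92) = 9147.6 / 66.24 ≈ 138.1 mL/min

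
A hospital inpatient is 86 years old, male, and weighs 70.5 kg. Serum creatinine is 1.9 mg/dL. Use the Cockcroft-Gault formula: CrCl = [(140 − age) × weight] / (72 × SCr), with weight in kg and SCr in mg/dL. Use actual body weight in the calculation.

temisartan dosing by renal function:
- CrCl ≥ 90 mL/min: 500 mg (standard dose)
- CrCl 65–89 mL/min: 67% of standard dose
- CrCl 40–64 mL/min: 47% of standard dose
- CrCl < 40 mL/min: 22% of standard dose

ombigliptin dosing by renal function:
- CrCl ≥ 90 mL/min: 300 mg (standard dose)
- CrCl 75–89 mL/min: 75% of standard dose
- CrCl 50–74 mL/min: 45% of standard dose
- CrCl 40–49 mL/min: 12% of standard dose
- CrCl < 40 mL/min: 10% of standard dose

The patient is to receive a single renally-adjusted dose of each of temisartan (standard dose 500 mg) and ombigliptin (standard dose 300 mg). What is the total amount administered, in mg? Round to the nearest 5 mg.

CrCl = (140 − 86) × 70.5 / (72 × 1.9) = 3807.0 / 136.80 ≈ 27.8 mL/min
CrCl ≈ 28 mL/min.
temisartan: < 40 mL/min → 22% of 500 mg = 110 mg.
ombigliptin: < 40 mL/min → 10% of 300 mg = 30 mg.
Total = 110 + 30 = 140 mg.

140 mg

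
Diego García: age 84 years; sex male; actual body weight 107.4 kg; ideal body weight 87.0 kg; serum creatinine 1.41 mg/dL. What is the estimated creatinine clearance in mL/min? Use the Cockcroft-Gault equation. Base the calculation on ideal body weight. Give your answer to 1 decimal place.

48.0 mL/min

CrCl = (140 − 84) × 87 / (72 × 1.41) = 4872.0 / 101.52 ≈ 48.0 mL/min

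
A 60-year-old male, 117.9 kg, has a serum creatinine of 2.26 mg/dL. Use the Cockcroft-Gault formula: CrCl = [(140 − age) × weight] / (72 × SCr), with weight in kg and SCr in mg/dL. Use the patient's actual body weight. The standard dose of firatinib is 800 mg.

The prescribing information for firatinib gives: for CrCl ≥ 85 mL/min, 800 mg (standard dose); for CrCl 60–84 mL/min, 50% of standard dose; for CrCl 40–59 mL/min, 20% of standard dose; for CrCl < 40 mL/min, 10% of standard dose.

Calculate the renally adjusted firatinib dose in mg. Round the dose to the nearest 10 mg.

CrCl = (140 − 60) × 117.9 / (72 × 2.26) = 9432.0 / 162.72 ≈ 58.0 mL/min
CrCl ≈ 58 mL/min → bracket 40–59 mL/min.
20% of 800 mg = 160 mg

160 mg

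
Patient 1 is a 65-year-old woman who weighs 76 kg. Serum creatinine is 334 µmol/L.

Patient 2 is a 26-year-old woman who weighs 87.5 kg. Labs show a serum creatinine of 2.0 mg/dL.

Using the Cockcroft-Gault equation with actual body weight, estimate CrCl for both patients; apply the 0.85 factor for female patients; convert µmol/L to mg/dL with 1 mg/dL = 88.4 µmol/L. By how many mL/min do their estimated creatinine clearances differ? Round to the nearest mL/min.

41 mL/min

Patient 1: SCr = 334 / 88.4 = 3.778 mg/dL
Patient 1: CrCl = (140 − 65) × 76 / (72 × 3.778) × 0.85 = 5700.0 / 272.02 × 0.85 ≈ 17.8 mL/min
Patient 2: CrCl = (140 − 26) × 87.5 / (72 × 2) × 0.85 = 9975.0 / 144.00 × 0.85 ≈ 58.9 mL/min
|17.8 − 58.9| = 41.1 mL/min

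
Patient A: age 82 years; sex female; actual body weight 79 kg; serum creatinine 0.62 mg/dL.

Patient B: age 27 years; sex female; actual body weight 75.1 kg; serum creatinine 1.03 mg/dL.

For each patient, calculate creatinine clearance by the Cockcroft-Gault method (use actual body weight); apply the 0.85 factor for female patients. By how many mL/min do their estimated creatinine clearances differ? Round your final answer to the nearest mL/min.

10 mL/min

Patient A: CrCl = (140 − 82) × 79 / (72 × 0.62) × 0.85 = 4582.0 / 44.64 × 0.85 ≈ 87.2 mL/min
Patient B: CrCl = (140 − 27) × 75.1 / (72 × 1.03) × 0.85 = 8486.3 / 74.16 × 0.85 ≈ 97.3 mL/min
|87.2 − 97.3| = 10.1 mL/min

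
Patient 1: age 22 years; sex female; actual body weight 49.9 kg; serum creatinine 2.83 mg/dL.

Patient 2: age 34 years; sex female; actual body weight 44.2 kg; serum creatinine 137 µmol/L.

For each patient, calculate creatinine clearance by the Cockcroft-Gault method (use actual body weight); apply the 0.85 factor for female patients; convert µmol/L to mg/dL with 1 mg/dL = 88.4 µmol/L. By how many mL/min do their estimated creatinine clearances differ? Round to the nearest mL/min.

Patient 1: CrCl = (140 − 22) × 49.9 / (72 × 2.83) × 0.85 = 5888.2 / 203.76 × 0.85 ≈ 24.6 mL/min
Patient 2: SCr = 137 / 88.4 = 1.55 mg/dL
Patient 2: CrCl = (140 − 34) × 44.2 / (72 × 1.55) × 0.85 = 4685.2 / 111.60 × 0.85 ≈ 35.7 mL/min
|24.6 − 35.7| = 11.1 mL/min

11 mL/min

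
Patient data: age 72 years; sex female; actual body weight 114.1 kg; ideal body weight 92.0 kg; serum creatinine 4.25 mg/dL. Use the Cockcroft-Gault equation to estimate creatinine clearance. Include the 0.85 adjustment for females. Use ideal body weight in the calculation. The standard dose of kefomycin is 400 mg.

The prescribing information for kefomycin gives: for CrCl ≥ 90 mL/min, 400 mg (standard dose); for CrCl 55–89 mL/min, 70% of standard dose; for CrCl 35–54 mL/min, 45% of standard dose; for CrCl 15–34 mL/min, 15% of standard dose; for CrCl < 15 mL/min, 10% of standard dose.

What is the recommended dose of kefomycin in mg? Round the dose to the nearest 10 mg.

CrCl = (140 − 72) × 92 / (72 × 4.25) × 0.85 = 6256.0 / 306.00 × 0.85 ≈ 17.4 mL/min
CrCl ≈ 17 mL/min → bracket 15–34 mL/min.
15% of 400 mg = 60 mg

60 mg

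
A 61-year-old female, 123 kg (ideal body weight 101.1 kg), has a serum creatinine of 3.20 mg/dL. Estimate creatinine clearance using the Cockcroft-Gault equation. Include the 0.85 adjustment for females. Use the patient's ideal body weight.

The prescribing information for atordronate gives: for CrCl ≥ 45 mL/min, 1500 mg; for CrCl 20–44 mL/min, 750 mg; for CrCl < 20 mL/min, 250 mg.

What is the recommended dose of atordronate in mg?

CrCl = (140 − 61) × 101.1 / (72 × 3.2) × 0.85 = 7986.9 / 230.40 × 0.85 ≈ 29.5 mL/min
CrCl ≈ 29 mL/min → bracket 20–44 mL/min.
Dose for this bracket: 750 mg.

750 mg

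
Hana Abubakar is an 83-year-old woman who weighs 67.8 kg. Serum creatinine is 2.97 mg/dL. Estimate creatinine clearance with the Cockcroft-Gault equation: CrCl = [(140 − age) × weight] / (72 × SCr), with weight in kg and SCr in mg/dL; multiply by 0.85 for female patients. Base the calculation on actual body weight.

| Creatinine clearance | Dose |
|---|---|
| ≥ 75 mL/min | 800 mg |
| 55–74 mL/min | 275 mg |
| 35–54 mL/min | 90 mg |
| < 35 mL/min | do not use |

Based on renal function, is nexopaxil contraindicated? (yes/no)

yes

CrCl = (140 − 83) × 67.8 / (72 × 2.97) × 0.85 = 3864.6 / 213.84 × 0.85 ≈ 15.4 mL/min
CrCl ≈ 15 mL/min, which is < 35 mL/min.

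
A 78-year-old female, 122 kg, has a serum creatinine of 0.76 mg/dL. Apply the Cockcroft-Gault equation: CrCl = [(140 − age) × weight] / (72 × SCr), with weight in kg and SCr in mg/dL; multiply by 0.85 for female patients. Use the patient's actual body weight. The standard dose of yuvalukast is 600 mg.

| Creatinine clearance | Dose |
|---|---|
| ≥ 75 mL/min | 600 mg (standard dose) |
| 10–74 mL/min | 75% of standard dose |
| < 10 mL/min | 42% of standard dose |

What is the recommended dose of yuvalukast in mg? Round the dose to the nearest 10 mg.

CrCl = (140 − 78) × 122 / (72 × 0.76) × 0.85 = 7564.0 / 54.72 × 0.85 ≈ 117.5 mL/min
CrCl ≈ 117 mL/min → bracket ≥ 75 mL/min.
100% of 600 mg = 600 mg

600 mg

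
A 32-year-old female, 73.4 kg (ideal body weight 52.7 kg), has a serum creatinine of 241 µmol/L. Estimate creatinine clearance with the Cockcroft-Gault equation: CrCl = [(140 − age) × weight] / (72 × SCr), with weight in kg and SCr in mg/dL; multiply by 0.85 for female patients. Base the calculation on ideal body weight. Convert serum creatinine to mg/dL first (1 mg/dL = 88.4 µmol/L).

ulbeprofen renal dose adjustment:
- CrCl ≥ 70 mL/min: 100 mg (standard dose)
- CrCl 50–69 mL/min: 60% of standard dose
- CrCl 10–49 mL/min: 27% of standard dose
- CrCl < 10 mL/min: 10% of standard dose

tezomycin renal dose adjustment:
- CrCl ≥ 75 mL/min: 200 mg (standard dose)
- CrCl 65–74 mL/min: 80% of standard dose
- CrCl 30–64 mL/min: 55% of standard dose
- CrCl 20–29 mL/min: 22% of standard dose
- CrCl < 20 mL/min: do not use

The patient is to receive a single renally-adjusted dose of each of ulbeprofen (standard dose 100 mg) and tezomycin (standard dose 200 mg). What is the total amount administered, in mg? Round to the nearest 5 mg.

SCr = 241 / 88.4 = 2.726 mg/dL
CrCl = (140 − 32) × 52.7 / (72 × 2.726) × 0.85 = 5691.6 / 196.27 × 0.85 ≈ 24.6 mL/min
CrCl ≈ 25 mL/min.
ulbeprofen: 10–49 mL/min → 27% of 100 mg = 27 mg.
tezomycin: 20–29 mL/min → 22% of 200 mg = 44 mg.
Total = 27 + 44 = 71 mg.

70 mg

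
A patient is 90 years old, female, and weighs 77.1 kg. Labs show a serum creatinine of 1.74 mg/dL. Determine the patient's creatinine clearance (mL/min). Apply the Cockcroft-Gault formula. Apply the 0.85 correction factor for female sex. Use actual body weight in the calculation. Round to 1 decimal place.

CrCl = (140 − 90) × 77.1 / (72 × 1.74) × 0.85 = 3855.0 / 125.28 × 0.85 ≈ 26.2 mL/min

26.2 mL/min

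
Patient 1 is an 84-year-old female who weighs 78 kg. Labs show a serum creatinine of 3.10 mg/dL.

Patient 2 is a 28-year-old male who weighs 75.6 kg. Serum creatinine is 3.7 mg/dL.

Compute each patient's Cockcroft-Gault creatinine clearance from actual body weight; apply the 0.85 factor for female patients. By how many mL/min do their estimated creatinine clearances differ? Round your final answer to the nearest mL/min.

15 mL/min

Patient 1: CrCl = (140 − 84) × 78 / (72 × 3.1) × 0.85 = 4368.0 / 223.20 × 0.85 ≈ 16.6 mL/min
Patient 2: CrCl = (140 − 28) × 75.6 / (72 × 3.7) = 8467.2 / 266.40 ≈ 31.8 mL/min
|16.6 − 31.8| = 15.2 mL/min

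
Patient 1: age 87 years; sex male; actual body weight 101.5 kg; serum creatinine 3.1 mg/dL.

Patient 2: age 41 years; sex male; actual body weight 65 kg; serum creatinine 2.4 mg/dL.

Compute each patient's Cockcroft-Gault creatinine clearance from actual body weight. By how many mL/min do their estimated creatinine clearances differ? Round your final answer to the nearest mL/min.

Patient 1: CrCl = (140 − 87) × 101.5 / (72 × 3.1) = 5379.5 / 223.20 ≈ 24.1 mL/min
Patient 2: CrCl = (140 − 41) × 65 / (72 × 2.4) = 6435.0 / 172.80 ≈ 37.2 mL/min
|24.1 − 37.2| = 13.1 mL/min

13 mL/min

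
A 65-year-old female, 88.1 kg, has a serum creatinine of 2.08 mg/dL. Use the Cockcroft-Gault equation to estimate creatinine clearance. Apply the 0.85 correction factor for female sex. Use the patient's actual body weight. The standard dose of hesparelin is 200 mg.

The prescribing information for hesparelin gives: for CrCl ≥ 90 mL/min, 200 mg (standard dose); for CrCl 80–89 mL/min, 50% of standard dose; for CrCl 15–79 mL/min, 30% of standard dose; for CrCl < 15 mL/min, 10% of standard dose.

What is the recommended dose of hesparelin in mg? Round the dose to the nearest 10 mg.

60 mg

CrCl = (140 − 65) × 88.1 / (72 × 2.08) × 0.85 = 6607.5 / 149.76 × 0.85 ≈ 37.5 mL/min
CrCl ≈ 38 mL/min → bracket 15–79 mL/min.
30% of 200 mg = 60 mg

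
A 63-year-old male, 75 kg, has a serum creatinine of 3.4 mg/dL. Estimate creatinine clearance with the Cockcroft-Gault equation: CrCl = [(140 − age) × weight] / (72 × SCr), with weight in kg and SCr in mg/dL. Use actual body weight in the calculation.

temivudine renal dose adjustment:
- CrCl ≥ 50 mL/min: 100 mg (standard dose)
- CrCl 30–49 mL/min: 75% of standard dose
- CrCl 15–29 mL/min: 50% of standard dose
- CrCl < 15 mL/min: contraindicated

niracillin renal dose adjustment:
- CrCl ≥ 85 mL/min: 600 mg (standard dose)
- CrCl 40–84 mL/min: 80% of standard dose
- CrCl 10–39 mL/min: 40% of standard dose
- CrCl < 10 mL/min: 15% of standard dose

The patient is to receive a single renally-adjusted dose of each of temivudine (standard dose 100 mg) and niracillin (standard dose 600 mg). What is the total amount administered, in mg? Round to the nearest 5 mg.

290 mg

CrCl = (140 − 63) × 75 / (72 × 3.4) = 5775.0 / 244.80 ≈ 23.6 mL/min
CrCl ≈ 24 mL/min.
temivudine: 15–29 mL/min → 50% of 100 mg = 50 mg.
niracillin: 10–39 mL/min → 40% of 600 mg = 240 mg.
Total = 50 + 240 = 290 mg.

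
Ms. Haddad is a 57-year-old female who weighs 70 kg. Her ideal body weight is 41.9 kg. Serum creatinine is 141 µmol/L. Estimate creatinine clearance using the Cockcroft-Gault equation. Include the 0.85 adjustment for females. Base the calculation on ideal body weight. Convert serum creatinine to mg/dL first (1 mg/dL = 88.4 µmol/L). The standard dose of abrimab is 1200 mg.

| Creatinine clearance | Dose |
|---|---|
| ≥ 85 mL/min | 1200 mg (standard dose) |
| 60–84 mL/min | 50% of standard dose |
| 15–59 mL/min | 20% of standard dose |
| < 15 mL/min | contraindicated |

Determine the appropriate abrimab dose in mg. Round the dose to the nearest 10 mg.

SCr = 141 / 88.4 = 1.595 mg/dL
CrCl = (140 − 57) × 41.9 / (72 × 1.595) × 0.85 = 3477.7 / 114.84 × 0.85 ≈ 25.7 mL/min
CrCl ≈ 26 mL/min → bracket 15–59 mL/min.
20% of 1200 mg = 240 mg

240 mg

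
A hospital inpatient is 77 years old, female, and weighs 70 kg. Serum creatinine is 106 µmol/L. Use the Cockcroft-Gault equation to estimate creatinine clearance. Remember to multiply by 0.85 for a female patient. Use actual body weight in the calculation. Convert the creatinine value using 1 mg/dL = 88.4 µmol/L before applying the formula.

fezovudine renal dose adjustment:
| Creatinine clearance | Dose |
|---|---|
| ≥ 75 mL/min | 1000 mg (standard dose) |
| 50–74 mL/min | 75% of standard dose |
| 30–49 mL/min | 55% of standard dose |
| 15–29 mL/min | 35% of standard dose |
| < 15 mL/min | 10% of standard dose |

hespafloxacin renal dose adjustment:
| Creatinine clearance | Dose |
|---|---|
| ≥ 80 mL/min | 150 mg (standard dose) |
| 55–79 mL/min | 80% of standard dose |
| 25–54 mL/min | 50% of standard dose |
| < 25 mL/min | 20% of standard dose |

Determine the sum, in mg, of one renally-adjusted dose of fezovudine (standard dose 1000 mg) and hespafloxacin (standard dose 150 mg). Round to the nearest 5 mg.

SCr = 106 / 88.4 = 1.199 mg/dL
CrCl = (140 − 77) × 70 / (72 × 1.199) × 0.85 = 4410.0 / 86.33 × 0.85 ≈ 43.4 mL/min
CrCl ≈ 43 mL/min.
fezovudine: 30–49 mL/min → 55% of 1000 mg = 550 mg.
hespafloxacin: 25–54 mL/min → 50% of 150 mg = 75 mg.
Total = 550 + 75 = 625 mg.

625 mg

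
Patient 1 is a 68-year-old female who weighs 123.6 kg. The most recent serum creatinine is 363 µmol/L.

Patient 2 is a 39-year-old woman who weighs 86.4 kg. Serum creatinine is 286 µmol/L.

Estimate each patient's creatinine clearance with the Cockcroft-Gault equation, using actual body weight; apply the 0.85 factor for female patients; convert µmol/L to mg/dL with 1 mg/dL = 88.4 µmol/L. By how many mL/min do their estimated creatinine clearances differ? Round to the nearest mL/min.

6 mL/min

Patient 1: SCr = 363 / 88.4 = 4.106 mg/dL
Patient 1: CrCl = (140 − 68) × 123.6 / (72 × 4.106) × 0.85 = 8899.2 / 295.63 × 0.85 ≈ 25.6 mL/min
Patient 2: SCr = 286 / 88.4 = 3.235 mg/dL
Patient 2: CrCl = (140 − 39) × 86.4 / (72 × 3.235) × 0.85 = 8726.4 / 232.92 × 0.85 ≈ 31.8 mL/min
|25.6 − 31.8| = 6.2 mL/min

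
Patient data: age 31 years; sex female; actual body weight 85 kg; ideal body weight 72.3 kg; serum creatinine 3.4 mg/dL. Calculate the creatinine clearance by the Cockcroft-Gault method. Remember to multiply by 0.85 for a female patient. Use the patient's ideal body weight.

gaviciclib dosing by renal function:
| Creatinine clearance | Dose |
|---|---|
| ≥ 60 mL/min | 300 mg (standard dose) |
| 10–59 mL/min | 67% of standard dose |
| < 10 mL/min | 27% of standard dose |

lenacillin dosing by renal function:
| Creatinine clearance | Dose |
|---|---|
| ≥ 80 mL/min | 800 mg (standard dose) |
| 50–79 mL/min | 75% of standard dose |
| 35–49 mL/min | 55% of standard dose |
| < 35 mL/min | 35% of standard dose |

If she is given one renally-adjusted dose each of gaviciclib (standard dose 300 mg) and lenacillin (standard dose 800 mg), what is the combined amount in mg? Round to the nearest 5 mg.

480 mg

CrCl = (140 − 31) × 72.3 / (72 × 3.4) × 0.85 = 7880.7 / 244.80 × 0.85 ≈ 27.4 mL/min
CrCl ≈ 27 mL/min.
gaviciclib: 10–59 mL/min → 67% of 300 mg = 201 mg.
lenacillin: < 35 mL/min → 35% of 800 mg = 280 mg.
Total = 201 + 280 = 481 mg.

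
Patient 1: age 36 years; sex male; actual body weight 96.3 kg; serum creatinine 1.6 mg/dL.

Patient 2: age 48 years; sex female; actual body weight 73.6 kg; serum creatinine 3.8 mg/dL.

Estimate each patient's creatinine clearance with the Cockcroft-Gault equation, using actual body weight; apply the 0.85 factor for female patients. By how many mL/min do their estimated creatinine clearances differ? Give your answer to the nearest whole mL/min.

Patient 1: CrCl = (140 − 36) × 96.3 / (72 × 1.6) = 10015.2 / 115.20 ≈ 86.9 mL/min
Patient 2: CrCl = (140 − 48) × 73.6 / (72 × 3.8) × 0.85 = 6771.2 / 273.60 × 0.85 ≈ 21.0 mL/min
|86.9 − 21.0| = 65.9 mL/min

66 mL/min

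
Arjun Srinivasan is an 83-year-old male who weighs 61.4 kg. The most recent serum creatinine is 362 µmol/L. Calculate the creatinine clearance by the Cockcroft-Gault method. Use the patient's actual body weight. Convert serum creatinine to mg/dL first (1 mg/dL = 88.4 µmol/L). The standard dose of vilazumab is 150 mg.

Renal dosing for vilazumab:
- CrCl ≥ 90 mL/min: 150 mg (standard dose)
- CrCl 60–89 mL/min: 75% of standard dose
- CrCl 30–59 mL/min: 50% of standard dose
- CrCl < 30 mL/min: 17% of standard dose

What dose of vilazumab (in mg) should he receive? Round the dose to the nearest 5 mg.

25 mg

SCr = 362 / 88.4 = 4.095 mg/dL
CrCl = (140 − 83) × 61.4 / (72 × 4.095) = 3499.8 / 294.84 ≈ 11.9 mL/min
CrCl ≈ 12 mL/min → bracket < 30 mL/min.
17% of 150 mg = 25.5 mg → 25 mg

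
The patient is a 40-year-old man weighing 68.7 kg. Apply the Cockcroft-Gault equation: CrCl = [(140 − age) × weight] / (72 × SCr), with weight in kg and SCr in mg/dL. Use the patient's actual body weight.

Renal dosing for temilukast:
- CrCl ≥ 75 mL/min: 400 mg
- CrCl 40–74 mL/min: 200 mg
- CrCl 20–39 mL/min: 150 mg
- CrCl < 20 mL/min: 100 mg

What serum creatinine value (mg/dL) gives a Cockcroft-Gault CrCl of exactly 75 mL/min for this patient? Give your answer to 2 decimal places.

Standard dose requires CrCl ≥ 75 mL/min.
Set (140 − 40) × 68.7 / (72 × SCr) = 75
SCr = (140 − 40) × 68.7 / (72 × 75) = 1.272 mg/dL

1.27 mg/dL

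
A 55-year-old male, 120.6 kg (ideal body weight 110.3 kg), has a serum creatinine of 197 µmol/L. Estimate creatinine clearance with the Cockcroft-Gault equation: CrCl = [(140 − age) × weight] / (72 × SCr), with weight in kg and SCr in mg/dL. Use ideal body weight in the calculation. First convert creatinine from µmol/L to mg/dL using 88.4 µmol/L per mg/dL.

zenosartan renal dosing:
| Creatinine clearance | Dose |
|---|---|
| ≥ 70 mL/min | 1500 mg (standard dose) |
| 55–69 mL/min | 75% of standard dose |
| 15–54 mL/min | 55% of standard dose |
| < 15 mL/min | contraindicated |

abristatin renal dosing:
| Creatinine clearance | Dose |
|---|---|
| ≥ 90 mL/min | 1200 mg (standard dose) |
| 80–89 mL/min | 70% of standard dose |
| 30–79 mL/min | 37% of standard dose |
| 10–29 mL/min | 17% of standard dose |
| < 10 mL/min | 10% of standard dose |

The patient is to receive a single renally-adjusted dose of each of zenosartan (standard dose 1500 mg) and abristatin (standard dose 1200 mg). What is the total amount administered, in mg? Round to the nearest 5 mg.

1570 mg

SCr = 197 / 88.4 = 2.229 mg/dL
CrCl = (140 − 55) × 110.3 / (72 × 2.229) = 9375.5 / 160.49 ≈ 58.4 mL/min
CrCl ≈ 58 mL/min.
zenosartan: 55–69 mL/min → 75% of 1500 mg = 1125 mg.
abristatin: 30–79 mL/min → 37% of 1200 mg = 444 mg.
Total = 1125 + 444 = 1569 mg.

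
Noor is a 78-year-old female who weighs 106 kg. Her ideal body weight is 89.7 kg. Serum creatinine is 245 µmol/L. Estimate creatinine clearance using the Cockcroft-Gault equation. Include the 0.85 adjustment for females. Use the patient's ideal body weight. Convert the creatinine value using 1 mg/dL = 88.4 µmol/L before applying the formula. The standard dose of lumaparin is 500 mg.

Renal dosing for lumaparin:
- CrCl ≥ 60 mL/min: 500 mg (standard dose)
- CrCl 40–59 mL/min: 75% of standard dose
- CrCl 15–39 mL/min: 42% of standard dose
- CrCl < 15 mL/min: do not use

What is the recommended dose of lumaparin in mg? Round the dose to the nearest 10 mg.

SCr = 245 / 88.4 = 2.771 mg/dL
CrCl = (140 − 78) × 89.7 / (72 × 2.771) × 0.85 = 5561.4 / 199.51 × 0.85 ≈ 23.7 mL/min
CrCl ≈ 24 mL/min → bracket 15–39 mL/min.
42% of 500 mg = 210 mg

210 mg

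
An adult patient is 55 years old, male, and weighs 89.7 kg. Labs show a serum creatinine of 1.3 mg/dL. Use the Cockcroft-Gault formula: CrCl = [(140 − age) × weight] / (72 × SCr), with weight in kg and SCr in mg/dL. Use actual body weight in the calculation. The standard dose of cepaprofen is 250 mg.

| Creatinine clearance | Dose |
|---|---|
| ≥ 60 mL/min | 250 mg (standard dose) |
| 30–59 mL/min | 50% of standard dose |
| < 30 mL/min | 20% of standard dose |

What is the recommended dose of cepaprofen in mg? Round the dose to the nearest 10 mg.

CrCl = (140 − 55) × 89.7 / (72 × 1.3) = 7624.5 / 93.60 ≈ 81.5 mL/min
CrCl ≈ 81 mL/min → bracket ≥ 60 mL/min.
100% of 250 mg = 250 mg

250 mg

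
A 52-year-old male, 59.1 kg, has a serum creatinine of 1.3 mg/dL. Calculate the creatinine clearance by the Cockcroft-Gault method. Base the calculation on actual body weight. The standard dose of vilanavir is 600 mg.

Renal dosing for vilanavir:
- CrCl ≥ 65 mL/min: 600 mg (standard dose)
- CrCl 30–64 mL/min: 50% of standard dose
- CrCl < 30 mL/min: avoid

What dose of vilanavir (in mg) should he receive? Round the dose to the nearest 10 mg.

300 mg

CrCl = (140 − 52) × 59.1 / (72 × 1.3) = 5200.8 / 93.60 ≈ 55.6 mL/min
CrCl ≈ 56 mL/min → bracket 30–64 mL/min.
50% of 600 mg = 300 mg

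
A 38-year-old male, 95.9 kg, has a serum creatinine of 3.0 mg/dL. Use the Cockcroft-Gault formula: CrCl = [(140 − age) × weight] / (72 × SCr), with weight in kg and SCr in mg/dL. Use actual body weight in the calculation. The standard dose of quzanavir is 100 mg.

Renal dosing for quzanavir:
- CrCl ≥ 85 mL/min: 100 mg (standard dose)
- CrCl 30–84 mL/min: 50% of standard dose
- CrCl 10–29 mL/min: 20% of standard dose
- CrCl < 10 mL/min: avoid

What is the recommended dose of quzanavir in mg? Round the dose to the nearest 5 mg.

50 mg

CrCl = (140 − 38) × 95.9 / (72 × 3) = 9781.8 / 216.00 ≈ 45.3 mL/min
CrCl ≈ 45 mL/min → bracket 30–84 mL/min.
50% of 100 mg = 50 mg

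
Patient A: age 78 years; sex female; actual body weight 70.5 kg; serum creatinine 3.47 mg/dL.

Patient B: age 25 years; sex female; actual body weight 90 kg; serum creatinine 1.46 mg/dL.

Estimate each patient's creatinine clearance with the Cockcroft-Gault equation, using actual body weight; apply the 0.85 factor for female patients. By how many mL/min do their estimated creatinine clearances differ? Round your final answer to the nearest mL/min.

Patient A: CrCl = (140 − 78) × 70.5 / (72 × 3.47) × 0.85 = 4371.0 / 249.84 × 0.85 ≈ 14.9 mL/min
Patient B: CrCl = (140 − 25) × 90 / (72 × 1.46) × 0.85 = 10350.0 / 105.12 × 0.85 ≈ 83.7 mL/min
|14.9 − 83.7| = 68.8 mL/min

69 mL/min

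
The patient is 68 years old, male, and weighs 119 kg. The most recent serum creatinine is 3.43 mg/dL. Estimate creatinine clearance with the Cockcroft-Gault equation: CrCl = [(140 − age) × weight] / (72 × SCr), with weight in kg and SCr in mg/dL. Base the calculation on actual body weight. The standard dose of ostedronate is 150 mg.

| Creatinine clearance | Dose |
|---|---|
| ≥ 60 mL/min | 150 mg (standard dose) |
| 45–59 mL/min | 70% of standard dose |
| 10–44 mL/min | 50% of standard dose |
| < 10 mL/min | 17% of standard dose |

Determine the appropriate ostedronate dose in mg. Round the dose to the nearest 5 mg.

75 mg

CrCl = (140 − 68) × 119 / (72 × 3.43) = 8568.0 / 246.96 ≈ 34.7 mL/min
CrCl ≈ 35 mL/min → bracket 10–44 mL/min.
50% of 150 mg = 75 mg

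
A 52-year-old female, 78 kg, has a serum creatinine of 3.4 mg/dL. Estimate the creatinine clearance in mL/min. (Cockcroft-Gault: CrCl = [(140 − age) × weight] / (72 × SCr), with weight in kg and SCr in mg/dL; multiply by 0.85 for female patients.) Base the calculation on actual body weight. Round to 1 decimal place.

CrCl = (140 − 52) × 78 / (72 × 3.4) × 0.85 = 6864.0 / 244.80 × 0.85 ≈ 23.8 mL/min

23.8 mL/min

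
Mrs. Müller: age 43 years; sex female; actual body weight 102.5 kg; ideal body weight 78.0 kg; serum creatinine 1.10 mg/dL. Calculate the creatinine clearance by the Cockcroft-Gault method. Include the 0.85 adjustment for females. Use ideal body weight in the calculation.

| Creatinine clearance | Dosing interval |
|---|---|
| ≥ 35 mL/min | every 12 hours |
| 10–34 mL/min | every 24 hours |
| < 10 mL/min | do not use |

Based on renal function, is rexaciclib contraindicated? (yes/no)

no

CrCl = (140 − 43) × 78 / (72 × 1.1) × 0.85 = 7566.0 / 79.20 × 0.85 ≈ 81.2 mL/min
CrCl ≈ 81 mL/min, which is ≥ 10 mL/min.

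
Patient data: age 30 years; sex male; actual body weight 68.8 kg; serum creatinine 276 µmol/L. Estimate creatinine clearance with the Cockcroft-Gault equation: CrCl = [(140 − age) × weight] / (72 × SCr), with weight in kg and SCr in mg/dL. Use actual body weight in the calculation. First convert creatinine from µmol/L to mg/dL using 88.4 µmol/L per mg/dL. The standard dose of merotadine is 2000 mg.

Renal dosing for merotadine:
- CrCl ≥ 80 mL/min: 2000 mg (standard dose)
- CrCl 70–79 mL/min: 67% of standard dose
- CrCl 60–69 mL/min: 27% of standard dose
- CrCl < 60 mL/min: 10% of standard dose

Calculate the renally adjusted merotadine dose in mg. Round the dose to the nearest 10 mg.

SCr = 276 / 88.4 = 3.122 mg/dL
CrCl = (140 − 30) × 68.8 / (72 × 3.122) = 7568.0 / 224.78 ≈ 33.7 mL/min
CrCl ≈ 34 mL/min → bracket < 60 mL/min.
10% of 2000 mg = 200 mg

200 mg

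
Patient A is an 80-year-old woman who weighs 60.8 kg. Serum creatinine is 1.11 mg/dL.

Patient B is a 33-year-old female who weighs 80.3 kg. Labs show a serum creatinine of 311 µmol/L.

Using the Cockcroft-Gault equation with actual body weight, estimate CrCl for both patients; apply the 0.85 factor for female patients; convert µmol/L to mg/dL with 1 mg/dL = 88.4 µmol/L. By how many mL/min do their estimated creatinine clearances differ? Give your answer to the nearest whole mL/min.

10 mL/min

Patient A: CrCl = (140 − 80) × 60.8 / (72 × 1.11) × 0.85 = 3648.0 / 79.92 × 0.85 ≈ 38.8 mL/min
Patient B: SCr = 311 / 88.4 = 3.518 mg/dL
Patient B: CrCl = (140 − 33) × 80.3 / (72 × 3.518) × 0.85 = 8592.1 / 253.30 × 0.85 ≈ 28.8 mL/min
|38.8 − 28.8| = 10.0 mL/min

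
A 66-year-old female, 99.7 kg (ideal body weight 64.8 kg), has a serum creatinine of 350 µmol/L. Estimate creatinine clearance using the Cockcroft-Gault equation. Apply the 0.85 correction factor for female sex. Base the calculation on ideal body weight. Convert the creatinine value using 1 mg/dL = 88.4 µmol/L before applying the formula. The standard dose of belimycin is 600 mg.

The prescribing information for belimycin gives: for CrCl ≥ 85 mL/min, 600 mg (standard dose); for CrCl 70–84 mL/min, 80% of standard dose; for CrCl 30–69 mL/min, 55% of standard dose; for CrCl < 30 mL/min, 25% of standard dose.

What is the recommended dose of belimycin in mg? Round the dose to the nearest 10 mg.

150 mg

SCr = 350 / 88.4 = 3.959 mg/dL
CrCl = (140 − 66) × 64.8 / (72 × 3.959) × 0.85 = 4795.2 / 285.05 × 0.85 ≈ 14.3 mL/min
CrCl ≈ 14 mL/min → bracket < 30 mL/min.
25% of 600 mg = 150 mg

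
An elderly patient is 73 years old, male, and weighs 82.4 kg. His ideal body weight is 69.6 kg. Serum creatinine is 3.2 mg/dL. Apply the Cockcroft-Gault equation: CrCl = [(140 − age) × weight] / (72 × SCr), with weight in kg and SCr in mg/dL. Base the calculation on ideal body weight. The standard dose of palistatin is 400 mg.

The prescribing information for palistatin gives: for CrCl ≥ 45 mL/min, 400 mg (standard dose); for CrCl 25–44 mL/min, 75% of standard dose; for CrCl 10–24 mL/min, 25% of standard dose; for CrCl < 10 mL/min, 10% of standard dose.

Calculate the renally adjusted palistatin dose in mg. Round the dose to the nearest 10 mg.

CrCl = (140 − 73) × 69.6 / (72 × 3.2) = 4663.2 / 230.40 ≈ 20.2 mL/min
CrCl ≈ 20 mL/min → bracket 10–24 mL/min.
25% of 400 mg = 100 mg

100 mg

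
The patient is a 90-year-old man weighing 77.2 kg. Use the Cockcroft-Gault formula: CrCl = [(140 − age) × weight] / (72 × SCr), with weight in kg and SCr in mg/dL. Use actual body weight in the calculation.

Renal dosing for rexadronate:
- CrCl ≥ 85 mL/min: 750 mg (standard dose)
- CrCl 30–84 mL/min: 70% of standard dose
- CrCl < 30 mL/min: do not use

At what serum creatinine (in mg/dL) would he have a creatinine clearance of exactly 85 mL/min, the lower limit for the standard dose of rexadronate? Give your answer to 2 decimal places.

Standard dose requires CrCl ≥ 85 mL/min.
Set (140 − 90) × 77.2 / (72 × SCr) = 85
SCr = (140 − 90) × 77.2 / (72 × 85) = 0.631 mg/dL

0.63 mg/dL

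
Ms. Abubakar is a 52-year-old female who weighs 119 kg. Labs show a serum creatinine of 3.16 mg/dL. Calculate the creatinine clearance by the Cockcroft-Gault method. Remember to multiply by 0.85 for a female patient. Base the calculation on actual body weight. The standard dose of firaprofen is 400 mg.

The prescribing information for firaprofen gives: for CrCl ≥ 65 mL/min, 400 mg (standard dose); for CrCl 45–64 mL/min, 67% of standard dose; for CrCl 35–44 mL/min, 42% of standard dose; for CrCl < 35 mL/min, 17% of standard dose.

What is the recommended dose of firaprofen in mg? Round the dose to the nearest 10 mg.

CrCl = (140 − 52) × 119 / (72 × 3.16) × 0.85 = 10472.0 / 227.52 × 0.85 ≈ 39.1 mL/min
CrCl ≈ 39 mL/min → bracket 35–44 mL/min.
42% of 400 mg = 168 mg → 170 mg

170 mg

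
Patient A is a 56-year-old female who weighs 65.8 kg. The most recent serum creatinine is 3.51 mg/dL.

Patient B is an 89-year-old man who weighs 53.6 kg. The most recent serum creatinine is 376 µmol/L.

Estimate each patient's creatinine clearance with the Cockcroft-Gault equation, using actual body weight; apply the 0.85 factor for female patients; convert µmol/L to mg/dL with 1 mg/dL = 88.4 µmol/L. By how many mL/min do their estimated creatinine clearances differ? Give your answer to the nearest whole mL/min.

10 mL/min

Patient A: CrCl = (140 − 56) × 65.8 / (72 × 3.51) × 0.85 = 5527.2 / 252.72 × 0.85 ≈ 18.6 mL/min
Patient B: SCr = 376 / 88.4 = 4.253 mg/dL
Patient B: CrCl = (140 − 89) × 53.6 / (72 × 4.253) = 2733.6 / 306.22 ≈ 8.9 mL/min
|18.6 − 8.9| = 9.7 mL/min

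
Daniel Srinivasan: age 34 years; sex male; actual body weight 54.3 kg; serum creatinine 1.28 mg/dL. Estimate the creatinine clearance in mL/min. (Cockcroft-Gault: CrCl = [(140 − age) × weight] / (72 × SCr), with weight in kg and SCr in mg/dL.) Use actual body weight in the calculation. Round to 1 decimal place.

CrCl = (140 − 34) × 54.3 / (72 × 1.28) = 5755.8 / 92.16 ≈ 62.5 mL/min

62.5 mL/min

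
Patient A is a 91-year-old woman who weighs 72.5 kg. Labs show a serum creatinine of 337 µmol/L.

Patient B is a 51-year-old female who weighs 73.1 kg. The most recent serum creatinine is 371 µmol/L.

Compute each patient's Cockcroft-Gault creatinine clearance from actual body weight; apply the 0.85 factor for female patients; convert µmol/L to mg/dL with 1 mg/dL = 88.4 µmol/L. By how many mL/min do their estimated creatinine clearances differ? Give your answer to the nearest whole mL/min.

7 mL/min

Patient A: SCr = 337 / 88.4 = 3.812 mg/dL
Patient A: CrCl = (140 − 91) × 72.5 / (72 × 3.812) × 0.85 = 3552.5 / 274.46 × 0.85 ≈ 11.0 mL/min
Patient B: SCr = 371 / 88.4 = 4.197 mg/dL
Patient B: CrCl = (140 − 51) × 73.1 / (72 × 4.197) × 0.85 = 6505.9 / 302.18 × 0.85 ≈ 18.3 mL/min
|11.0 − 18.3| = 7.3 mL/min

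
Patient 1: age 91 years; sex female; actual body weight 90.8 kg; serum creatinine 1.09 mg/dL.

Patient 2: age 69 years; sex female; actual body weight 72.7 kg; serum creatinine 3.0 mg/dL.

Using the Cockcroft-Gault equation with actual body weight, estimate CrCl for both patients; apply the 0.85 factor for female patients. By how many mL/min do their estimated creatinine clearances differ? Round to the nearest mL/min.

Patient 1: CrCl = (140 − 91) × 90.8 / (72 × 1.09) × 0.85 = 4449.2 / 78.48 × 0.85 ≈ 48.2 mL/min
Patient 2: CrCl = (140 − 69) × 72.7 / (72 × 3) × 0.85 = 5161.7 / 216.00 × 0.85 ≈ 20.3 mL/min
|48.2 − 20.3| = 27.9 mL/min

28 mL/min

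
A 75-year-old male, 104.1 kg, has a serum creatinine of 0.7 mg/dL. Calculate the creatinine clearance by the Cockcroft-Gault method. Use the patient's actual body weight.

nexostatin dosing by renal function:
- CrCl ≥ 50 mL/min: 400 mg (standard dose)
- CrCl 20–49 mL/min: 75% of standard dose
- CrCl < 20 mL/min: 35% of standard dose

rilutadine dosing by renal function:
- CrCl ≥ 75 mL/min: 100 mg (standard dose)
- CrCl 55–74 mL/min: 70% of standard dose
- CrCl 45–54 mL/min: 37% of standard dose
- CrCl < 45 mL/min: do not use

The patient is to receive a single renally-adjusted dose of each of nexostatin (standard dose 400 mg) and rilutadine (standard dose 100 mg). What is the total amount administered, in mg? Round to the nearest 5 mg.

500 mg

CrCl = (140 − 75) × 104.1 / (72 × 0.7) = 6766.5 / 50.40 ≈ 134.3 mL/min
CrCl ≈ 134 mL/min.
nexostatin: ≥ 50 mL/min → 100% of 400 mg = 400 mg.
rilutadine: ≥ 75 mL/min → 100% of 100 mg = 100 mg.
Total = 400 + 100 = 500 mg.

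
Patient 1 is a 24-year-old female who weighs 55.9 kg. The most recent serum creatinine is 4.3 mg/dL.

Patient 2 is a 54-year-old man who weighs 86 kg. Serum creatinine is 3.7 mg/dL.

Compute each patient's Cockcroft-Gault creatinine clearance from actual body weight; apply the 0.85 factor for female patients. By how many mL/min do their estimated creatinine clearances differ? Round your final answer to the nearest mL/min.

10 mL/min

Patient 1: CrCl = (140 − 24) × 55.9 / (72 × 4.3) × 0.85 = 6484.4 / 309.60 × 0.85 ≈ 17.8 mL/min
Patient 2: CrCl = (140 − 54) × 86 / (72 × 3.7) = 7396.0 / 266.40 ≈ 27.8 mL/min
|17.8 − 27.8| = 10.0 mL/min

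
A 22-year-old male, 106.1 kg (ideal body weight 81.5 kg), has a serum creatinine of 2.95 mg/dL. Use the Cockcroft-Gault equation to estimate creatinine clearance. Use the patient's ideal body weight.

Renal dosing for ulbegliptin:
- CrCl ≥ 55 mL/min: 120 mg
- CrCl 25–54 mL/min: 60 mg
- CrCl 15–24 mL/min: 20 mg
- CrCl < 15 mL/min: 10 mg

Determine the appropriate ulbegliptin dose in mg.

CrCl = (140 − 22) × 81.5 / (72 × 2.95) = 9617.0 / 212.40 ≈ 45.3 mL/min
CrCl ≈ 45 mL/min → bracket 25–54 mL/min.
Dose for this bracket: 60 mg.

60 mg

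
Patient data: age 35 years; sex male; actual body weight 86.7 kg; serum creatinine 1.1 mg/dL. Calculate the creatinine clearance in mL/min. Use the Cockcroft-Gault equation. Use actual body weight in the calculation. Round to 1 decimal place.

CrCl = (140 − 35) × 86.7 / (72 × 1.1) = 9103.5 / 79.20 ≈ 114.9 mL/min

114.9 mL/min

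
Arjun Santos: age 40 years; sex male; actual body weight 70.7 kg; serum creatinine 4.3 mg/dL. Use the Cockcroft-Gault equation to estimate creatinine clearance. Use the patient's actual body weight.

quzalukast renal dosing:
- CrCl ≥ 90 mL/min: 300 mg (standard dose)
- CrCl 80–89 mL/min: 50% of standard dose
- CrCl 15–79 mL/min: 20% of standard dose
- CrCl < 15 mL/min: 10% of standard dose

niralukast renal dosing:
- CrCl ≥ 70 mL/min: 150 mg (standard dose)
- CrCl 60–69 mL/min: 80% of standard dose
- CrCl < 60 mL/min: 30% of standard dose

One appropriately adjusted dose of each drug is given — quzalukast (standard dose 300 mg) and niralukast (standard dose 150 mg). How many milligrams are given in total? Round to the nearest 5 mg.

105 mg

CrCl = (140 − 40) × 70.7 / (72 × 4.3) = 7070.0 / 309.60 ≈ 22.8 mL/min
CrCl ≈ 23 mL/min.
quzalukast: 15–79 mL/min → 20% of 300 mg = 60 mg.
niralukast: < 60 mL/min → 30% of 150 mg = 45 mg.
Total = 60 + 45 = 105 mg.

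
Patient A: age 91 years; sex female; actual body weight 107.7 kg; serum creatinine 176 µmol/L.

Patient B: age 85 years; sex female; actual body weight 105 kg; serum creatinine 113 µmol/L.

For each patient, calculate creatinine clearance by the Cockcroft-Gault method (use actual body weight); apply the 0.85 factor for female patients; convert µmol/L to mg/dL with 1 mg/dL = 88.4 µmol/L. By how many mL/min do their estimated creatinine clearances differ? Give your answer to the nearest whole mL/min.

Patient A: SCr = 176 / 88.4 = 1.991 mg/dL
Patient A: CrCl = (140 − 91) × 107.7 / (72 × 1.991) × 0.85 = 5277.3 / 143.35 × 0.85 ≈ 31.3 mL/min
Patient B: SCr = 113 / 88.4 = 1.278 mg/dL
Patient B: CrCl = (140 − 85) × 105 / (72 × 1.278) × 0.85 = 5775.0 / 92.02 × 0.85 ≈ 53.3 mL/min
|31.3 − 53.3| = 22.0 mL/min

22 mL/min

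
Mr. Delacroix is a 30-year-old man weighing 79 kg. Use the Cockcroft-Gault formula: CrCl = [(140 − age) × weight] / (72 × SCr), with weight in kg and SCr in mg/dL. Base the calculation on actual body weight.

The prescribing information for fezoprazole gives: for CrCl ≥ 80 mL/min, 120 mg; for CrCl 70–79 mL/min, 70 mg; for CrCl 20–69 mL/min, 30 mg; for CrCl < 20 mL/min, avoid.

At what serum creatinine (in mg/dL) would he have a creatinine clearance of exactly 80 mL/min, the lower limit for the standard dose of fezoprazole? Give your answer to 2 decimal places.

1.51 mg/dL

Standard dose requires CrCl ≥ 80 mL/min.
Set (140 − 30) × 79 / (72 × SCr) = 80
SCr = (140 − 30) × 79 / (72 × 80) = 1.509 mg/dL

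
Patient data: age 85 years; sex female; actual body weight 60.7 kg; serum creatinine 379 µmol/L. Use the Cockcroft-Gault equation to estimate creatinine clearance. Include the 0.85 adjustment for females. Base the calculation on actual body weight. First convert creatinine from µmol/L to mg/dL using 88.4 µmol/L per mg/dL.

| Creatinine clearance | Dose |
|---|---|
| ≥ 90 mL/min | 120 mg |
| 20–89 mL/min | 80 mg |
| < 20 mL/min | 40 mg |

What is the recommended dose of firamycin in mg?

SCr = 379 / 88.4 = 4.287 mg/dL
CrCl = (140 − 85) × 60.7 / (72 × 4.287) × 0.85 = 3338.5 / 308.66 × 0.85 ≈ 9.2 mL/min
CrCl ≈ 9 mL/min → bracket < 20 mL/min.
Dose for this bracket: 40 mg.

40 mg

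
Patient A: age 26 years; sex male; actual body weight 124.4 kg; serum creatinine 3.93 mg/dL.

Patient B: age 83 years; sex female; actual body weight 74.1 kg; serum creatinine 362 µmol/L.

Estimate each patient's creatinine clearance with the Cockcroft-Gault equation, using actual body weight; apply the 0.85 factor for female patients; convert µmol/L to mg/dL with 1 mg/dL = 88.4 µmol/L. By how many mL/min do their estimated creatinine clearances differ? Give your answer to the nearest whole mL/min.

Patient A: CrCl = (140 − 26) × 124.4 / (72 × 3.93) = 14181.6 / 282.96 ≈ 50.1 mL/min
Patient B: SCr = 362 / 88.4 = 4.095 mg/dL
Patient B: CrCl = (140 − 83) × 74.1 / (72 × 4.095) × 0.85 = 4223.7 / 294.84 × 0.85 ≈ 12.2 mL/min
|50.1 − 12.2| = 37.9 mL/min

38 mL/min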